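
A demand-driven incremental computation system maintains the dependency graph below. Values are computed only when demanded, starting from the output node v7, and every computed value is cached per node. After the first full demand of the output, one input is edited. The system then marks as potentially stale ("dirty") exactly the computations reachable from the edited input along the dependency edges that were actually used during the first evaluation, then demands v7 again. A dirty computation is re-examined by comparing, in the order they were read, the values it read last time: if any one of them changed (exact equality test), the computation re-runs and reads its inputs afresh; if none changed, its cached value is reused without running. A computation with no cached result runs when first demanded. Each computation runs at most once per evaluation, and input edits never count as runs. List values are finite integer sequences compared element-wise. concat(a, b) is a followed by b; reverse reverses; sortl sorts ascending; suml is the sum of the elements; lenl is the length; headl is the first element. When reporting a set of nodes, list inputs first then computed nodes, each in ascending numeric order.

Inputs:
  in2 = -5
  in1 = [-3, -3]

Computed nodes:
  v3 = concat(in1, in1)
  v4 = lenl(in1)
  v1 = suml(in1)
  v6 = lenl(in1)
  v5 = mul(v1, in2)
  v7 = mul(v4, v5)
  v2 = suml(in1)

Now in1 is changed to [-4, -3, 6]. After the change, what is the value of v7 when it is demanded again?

New value of v7: 15.

First evaluation (everything demanded from the output):
  v1 = suml([-3, -3]) = -6
  v4 = lenl([-3, -3]) = 2
  v5 = mul(-6, -5) = 30
  v7 = mul(2, 30) = 60

Propagation after the edit:
  v1: runs — in1 [-3, -3]->[-4, -3, 6]; result -1.
  v4: runs — in1 [-3, -3]->[-4, -3, 6]; result 3.
  v5: runs — v1 -6->-1; result 5.
  v7: runs — v4 2->3; v5 30->5; result 15.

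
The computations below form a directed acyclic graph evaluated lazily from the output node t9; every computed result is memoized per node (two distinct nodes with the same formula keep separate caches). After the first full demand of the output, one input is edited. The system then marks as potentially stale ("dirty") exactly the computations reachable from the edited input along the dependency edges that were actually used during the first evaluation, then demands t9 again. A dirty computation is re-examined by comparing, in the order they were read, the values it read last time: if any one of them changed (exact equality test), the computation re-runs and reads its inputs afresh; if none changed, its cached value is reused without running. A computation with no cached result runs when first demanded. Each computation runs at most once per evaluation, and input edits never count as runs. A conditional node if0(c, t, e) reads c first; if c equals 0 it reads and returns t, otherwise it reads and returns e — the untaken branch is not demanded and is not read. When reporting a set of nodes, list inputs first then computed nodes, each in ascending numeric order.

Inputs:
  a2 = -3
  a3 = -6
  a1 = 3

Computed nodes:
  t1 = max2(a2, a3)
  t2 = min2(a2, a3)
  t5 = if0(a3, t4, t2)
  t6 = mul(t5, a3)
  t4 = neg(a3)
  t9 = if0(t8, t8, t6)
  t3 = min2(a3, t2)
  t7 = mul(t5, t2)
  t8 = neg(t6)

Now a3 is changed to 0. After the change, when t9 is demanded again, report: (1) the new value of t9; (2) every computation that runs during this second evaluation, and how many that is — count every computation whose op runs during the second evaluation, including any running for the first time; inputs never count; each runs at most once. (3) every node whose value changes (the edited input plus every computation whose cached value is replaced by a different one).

Demanding t9 again yields 0.
5 computations run: t4, t5, t6, t8, t9.
The nodes whose values change: a3, t5, t6, t8, t9.
Note the branch switch — demand abandons t2, which is never re-examined.

First demand of the output computes:
  t2 = min2(-3, -6) = -6
  t5 = if0(a3=-6 -> else branch t2) = -6
  t6 = mul(-6, -6) = 36
  t8 = neg(36) = -36
  t9 = if0(t8=-36 -> else branch t6) = 36

After the edit, cleaning proceeds:
  t2: stays stale; no demand reaches it after the flip.
  t4: had never run; runs now, result 0.
  t5: a read changed (a3 -6->0) — executes, giving 0.
  t6: a read changed (t5 -6->0; a3 -6->0) — executes, giving 0.
  t8: a read changed (t6 36->0) — executes, giving 0.
  t9: a read changed (t8 -36->0; t6 36->0) — executes, giving 0.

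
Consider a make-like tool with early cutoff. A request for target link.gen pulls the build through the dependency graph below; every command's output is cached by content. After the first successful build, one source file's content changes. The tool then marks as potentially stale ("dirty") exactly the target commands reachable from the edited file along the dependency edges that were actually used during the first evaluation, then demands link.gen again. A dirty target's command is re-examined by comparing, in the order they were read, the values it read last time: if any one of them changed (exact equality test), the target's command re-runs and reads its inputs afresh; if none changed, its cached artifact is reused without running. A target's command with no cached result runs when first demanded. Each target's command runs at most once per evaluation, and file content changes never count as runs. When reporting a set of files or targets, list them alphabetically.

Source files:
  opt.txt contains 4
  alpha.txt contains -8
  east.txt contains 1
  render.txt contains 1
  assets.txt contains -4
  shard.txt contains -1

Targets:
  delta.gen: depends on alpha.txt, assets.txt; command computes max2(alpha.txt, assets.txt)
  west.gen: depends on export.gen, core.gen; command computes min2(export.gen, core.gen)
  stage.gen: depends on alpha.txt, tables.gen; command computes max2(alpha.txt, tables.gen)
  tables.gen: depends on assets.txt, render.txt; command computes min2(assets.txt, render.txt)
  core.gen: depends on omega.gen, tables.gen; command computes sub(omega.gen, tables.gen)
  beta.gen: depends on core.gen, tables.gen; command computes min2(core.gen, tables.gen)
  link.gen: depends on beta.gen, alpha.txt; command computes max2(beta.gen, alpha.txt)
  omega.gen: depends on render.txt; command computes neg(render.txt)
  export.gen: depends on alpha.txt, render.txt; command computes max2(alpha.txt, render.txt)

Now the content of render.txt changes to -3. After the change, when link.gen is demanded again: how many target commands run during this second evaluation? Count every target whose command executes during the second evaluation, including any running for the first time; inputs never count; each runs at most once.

4 target commands run: beta.gen, core.gen, omega.gen, tables.gen.
Note where the cutoff bites: link.gen is checked, finds nothing changed, and keeps its cache.

First demand of the output computes:
  omega.gen = neg(1) = -1
  tables.gen = min2(-4, 1) = -4
  core.gen = sub(-1, -4) = 3
  beta.gen = min2(3, -4) = -4
  link.gen = max2(-4, -8) = -4

After the edit, cleaning proceeds:
  omega.gen: a read changed (render.txt 1->-3) — executes, giving 3.
  tables.gen: a read changed (render.txt 1->-3) — executes, giving -4 — identical to its old value.
  core.gen: a read changed (omega.gen -1->3) — executes, giving 7.
  beta.gen: a read changed (core.gen 3->7) — executes, giving -4 — identical to its old value.
  link.gen: dirty, but its reads are unchanged (beta.gen unchanged, alpha.txt unchanged); cached -4 stands.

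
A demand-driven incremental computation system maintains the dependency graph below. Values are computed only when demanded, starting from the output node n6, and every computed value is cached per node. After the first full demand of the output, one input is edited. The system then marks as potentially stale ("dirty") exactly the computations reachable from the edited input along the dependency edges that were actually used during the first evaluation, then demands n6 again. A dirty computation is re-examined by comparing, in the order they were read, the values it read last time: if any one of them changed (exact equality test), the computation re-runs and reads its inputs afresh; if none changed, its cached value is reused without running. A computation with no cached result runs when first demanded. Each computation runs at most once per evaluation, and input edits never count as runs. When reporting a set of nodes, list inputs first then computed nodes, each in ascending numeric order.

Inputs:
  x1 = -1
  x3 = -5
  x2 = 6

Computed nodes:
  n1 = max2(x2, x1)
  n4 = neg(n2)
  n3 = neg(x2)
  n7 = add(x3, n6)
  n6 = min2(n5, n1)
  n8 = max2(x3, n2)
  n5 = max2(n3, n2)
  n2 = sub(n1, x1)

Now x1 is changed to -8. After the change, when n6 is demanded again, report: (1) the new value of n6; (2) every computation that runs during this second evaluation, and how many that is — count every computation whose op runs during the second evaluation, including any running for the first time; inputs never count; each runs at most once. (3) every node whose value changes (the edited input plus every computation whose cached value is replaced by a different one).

First evaluation (everything demanded from the output):
  n1 = max2(6, -1) = 6
  n2 = sub(6, -1) = 7
  n3 = neg(6) = -6
  n5 = max2(-6, 7) = 7
  n6 = min2(7, 6) = 6

Propagation after the edit:
  n1: runs — x1 -1->-8; result 6 (same value as before).
  n2: runs — x1 -1->-8; result 14.
  n5: runs — n2 7->14; result 14.
  n6: runs — n5 7->14; result 6 (same value as before).

New value of n6: 6.
Computations that run: n1, n2, n5, n6 — 4 in total.
Values that change: x1, n2, n5.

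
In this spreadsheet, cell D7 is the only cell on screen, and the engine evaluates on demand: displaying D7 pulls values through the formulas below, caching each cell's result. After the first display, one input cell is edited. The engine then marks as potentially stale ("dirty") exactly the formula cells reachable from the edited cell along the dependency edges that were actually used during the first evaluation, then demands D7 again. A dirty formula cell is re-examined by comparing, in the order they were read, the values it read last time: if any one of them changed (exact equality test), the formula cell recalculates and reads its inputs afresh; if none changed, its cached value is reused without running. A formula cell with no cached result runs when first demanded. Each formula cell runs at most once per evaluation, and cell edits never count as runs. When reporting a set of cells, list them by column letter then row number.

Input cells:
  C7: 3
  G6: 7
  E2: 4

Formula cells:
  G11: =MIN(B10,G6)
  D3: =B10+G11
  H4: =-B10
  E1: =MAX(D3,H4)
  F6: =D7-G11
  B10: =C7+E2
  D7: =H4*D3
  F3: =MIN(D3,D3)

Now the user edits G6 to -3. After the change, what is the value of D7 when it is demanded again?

D7 now evaluates to -28.

Initial pass — values computed on the first demand:
  B10 = 3 + 4 = 7
  G11 = MIN(7, 7) = 7
  D3 = 7 + 7 = 14
  H4 = -(7) = -7
  D7 = -7 * 14 = -98

Second demand — change propagation:
  G11: re-runs because G6 7->-3; new result -3.
  D3: re-runs because G11 7->-3; new result 4.
  D7: re-runs because D3 14->4; new result -28.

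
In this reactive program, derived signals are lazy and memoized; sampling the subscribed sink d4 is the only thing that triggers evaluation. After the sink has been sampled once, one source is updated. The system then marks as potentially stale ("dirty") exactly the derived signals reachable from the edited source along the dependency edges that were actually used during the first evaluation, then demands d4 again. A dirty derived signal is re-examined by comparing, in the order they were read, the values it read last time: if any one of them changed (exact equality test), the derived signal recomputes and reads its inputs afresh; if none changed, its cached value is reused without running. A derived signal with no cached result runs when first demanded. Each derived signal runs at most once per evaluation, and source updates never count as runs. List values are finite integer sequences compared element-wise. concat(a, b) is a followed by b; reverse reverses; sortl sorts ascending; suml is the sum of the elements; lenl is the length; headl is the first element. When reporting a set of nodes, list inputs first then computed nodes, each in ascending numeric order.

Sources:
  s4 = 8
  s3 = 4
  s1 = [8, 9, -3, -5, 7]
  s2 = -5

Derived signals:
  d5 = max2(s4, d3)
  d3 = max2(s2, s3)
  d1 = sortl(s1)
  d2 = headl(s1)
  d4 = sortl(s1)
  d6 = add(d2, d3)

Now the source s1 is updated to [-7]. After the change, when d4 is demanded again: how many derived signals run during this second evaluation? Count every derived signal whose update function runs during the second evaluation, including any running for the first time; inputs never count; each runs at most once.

1 derived signals run: d4.

First demand of the output computes:
  d4 = sortl([8, 9, -3, -5, 7]) = [-5, -3, 7, 8, 9]

After the edit, cleaning proceeds:
  d4: a read changed (s1 [8, 9, -3, -5, 7]->[-7]) — executes, giving [-7].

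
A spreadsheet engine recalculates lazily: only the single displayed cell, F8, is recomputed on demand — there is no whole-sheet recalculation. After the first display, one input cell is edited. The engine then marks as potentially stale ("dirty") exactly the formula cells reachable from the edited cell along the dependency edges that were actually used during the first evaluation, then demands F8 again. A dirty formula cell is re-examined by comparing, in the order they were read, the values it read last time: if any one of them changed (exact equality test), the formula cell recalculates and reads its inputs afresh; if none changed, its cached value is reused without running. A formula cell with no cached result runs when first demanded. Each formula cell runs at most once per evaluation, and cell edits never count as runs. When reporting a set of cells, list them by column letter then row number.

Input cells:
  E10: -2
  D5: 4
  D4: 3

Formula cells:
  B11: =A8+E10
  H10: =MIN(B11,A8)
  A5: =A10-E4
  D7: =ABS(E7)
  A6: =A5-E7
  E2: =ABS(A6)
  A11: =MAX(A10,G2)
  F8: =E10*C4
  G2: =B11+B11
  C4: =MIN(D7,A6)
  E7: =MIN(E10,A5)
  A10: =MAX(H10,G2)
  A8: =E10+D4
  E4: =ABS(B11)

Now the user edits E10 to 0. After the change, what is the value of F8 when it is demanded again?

New value of F8: 0.

First evaluation (everything demanded from the output):
  A8 = -2 + 3 = 1
  B11 = 1 + -2 = -1
  E4 = ABS(-1) = 1
  G2 = -1 + -1 = -2
  H10 = MIN(-1, 1) = -1
  A10 = MAX(-1, -2) = -1
  A5 = -1 - 1 = -2
  E7 = MIN(-2, -2) = -2
  A6 = -2 - -2 = 0
  D7 = ABS(-2) = 2
  C4 = MIN(2, 0) = 0
  F8 = -2 * 0 = 0

Propagation after the edit:
  A8: runs — E10 -2->0; result 3.
  B11: runs — A8 1->3; E10 -2->0; result 3.
  E4: runs — B11 -1->3; result 3.
  G2: runs — B11 -1->3; B11 -1->3; result 6.
  H10: runs — B11 -1->3; A8 1->3; result 3.
  A10: runs — H10 -1->3; G2 -2->6; result 6.
  A5: runs — A10 -1->6; E4 1->3; result 3.
  E7: runs — E10 -2->0; A5 -2->3; result 0.
  A6: runs — A5 -2->3; E7 -2->0; result 3.
  D7: runs — E7 -2->0; result 0.
  C4: runs — D7 2->0; A6 0->3; result 0 (same value as before).
  F8: runs — E10 -2->0; result 0 (same value as before).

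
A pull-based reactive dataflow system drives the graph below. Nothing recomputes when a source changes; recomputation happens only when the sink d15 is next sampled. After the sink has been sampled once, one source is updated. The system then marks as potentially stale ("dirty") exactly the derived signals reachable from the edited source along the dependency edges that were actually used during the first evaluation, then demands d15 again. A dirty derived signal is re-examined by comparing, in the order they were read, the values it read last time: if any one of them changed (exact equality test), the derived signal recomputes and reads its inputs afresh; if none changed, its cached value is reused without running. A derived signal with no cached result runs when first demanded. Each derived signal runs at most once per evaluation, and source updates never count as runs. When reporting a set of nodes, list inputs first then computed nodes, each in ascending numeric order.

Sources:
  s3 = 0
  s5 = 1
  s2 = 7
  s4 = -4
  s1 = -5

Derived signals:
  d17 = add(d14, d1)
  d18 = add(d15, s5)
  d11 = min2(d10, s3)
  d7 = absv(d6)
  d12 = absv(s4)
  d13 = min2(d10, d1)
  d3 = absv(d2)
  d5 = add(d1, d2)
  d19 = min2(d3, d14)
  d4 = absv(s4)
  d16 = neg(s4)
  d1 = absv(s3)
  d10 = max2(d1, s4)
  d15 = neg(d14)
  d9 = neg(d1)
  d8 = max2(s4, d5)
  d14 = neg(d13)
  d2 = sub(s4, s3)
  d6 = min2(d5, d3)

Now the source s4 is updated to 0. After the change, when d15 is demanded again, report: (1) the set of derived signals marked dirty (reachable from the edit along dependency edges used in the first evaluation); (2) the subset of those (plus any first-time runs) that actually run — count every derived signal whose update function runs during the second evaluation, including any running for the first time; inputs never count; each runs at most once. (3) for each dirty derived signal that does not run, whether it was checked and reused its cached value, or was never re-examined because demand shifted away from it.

First evaluation (everything demanded from the output):
  d1 = absv(0) = 0
  d10 = max2(0, -4) = 0
  d13 = min2(0, 0) = 0
  d14 = neg(0) = 0
  d15 = neg(0) = 0

Propagation after the edit:
  d10: runs — s4 -4->0; result 0 (same value as before).
  d13: checked — values it read are unchanged (d10 unchanged, d1 unchanged); reused cached 0 without running.
  d14: checked — values it read are unchanged (d13 unchanged); reused cached 0 without running.
  d15: checked — values it read are unchanged (d14 unchanged); reused cached 0 without running.

Key observation: the change is absorbed at d10 — it re-runs but produces the same value, and the output's value is unchanged.

Marked dirty: d10, d13, d14, d15.
Derived signals that run: d10 — 1 in total.
Checked but reused from cache: d13, d14, d15.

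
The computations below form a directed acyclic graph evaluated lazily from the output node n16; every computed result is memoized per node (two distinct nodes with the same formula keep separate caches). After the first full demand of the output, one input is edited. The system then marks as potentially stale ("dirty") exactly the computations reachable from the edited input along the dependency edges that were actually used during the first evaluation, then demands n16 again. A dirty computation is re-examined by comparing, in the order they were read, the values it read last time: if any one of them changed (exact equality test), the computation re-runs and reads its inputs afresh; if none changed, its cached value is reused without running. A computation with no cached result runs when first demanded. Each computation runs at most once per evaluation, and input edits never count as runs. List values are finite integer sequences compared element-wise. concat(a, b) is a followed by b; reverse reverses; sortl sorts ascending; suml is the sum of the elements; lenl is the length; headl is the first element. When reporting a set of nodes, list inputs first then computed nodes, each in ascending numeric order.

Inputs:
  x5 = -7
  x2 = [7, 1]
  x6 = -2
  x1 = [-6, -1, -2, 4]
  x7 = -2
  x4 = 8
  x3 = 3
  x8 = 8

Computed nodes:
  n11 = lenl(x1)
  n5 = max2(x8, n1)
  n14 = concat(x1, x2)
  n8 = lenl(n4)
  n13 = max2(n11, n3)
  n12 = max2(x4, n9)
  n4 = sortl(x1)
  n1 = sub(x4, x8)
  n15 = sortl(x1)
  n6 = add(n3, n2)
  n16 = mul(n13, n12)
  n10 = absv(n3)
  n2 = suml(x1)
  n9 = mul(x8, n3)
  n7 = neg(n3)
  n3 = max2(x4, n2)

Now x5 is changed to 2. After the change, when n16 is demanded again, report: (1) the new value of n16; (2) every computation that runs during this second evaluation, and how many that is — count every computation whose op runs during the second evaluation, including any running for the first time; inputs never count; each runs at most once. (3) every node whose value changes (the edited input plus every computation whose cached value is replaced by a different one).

Demanding n16 again yields 512.
0 computations run: none.
The nodes whose values change: x5.
Note the shortcut — nothing in the graph depends on x5 at all, so no recomputation happens.

First demand of the output computes:
  n2 = suml([-6, -1, -2, 4]) = -5
  n3 = max2(8, -5) = 8
  n9 = mul(8, 8) = 64
  n11 = lenl([-6, -1, -2, 4]) = 4
  n12 = max2(8, 64) = 64
  n13 = max2(4, 8) = 8
  n16 = mul(8, 64) = 512

After the edit, cleaning proceeds:
  no node depends on x5 at all; the second demand re-runs nothing.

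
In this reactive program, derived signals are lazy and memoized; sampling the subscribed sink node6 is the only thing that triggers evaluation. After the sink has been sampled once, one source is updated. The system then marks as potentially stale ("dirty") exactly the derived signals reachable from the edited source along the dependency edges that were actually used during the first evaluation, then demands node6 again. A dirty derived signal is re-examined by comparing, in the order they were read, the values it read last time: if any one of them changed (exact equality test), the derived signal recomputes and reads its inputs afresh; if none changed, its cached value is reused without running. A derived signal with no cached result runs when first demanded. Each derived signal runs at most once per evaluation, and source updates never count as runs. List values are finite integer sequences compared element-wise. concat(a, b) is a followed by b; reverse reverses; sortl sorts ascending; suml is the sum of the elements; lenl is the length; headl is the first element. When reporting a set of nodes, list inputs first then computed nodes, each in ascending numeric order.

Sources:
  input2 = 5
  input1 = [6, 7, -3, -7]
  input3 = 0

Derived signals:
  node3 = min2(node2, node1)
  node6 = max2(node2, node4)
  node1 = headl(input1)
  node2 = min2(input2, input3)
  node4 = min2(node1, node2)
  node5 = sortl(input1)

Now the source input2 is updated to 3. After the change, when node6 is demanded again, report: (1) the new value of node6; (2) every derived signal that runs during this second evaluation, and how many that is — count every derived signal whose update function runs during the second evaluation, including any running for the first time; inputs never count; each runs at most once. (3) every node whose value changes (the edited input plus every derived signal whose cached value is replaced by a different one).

First demand of the output computes:
  node1 = headl([6, 7, -3, -7]) = 6
  node2 = min2(5, 0) = 0
  node4 = min2(6, 0) = 0
  node6 = max2(0, 0) = 0

After the edit, cleaning proceeds:
  node2: a read changed (input2 5->3) — executes, giving 0 — identical to its old value.
  node4: dirty, but its reads are unchanged (node1 unchanged, node2 unchanged); cached 0 stands.
  node6: dirty, but its reads are unchanged (node2 unchanged, node4 unchanged); cached 0 stands.

Note the absorption at node2: it re-runs yet its value is the same, leaving the output's value untouched.

Demanding node6 again yields 0.
1 derived signals run: node2.
The nodes whose values change: input2.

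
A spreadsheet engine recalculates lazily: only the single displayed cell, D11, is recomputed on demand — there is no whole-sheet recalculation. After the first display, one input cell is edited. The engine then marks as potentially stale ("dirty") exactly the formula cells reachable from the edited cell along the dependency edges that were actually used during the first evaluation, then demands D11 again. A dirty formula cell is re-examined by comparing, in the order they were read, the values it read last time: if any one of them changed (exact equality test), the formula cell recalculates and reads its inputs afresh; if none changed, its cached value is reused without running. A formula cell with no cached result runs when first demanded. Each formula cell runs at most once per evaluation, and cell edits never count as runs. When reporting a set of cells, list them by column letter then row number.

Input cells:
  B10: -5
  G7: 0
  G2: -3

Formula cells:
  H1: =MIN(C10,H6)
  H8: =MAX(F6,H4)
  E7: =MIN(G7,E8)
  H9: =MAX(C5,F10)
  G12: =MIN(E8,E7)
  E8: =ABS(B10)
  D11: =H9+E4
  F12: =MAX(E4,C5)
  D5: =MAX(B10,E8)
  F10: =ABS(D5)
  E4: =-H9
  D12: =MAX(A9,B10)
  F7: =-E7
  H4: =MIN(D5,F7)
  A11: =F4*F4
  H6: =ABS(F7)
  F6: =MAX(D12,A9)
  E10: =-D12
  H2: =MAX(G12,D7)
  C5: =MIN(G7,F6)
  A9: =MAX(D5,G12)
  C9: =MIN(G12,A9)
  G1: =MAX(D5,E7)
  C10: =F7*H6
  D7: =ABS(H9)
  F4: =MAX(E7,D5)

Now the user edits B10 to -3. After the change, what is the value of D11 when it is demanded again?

First evaluation (everything demanded from the output):
  E8 = ABS(-5) = 5
  D5 = MAX(-5, 5) = 5
  E7 = MIN(0, 5) = 0
  F10 = ABS(5) = 5
  G12 = MIN(5, 0) = 0
  A9 = MAX(5, 0) = 5
  D12 = MAX(5, -5) = 5
  F6 = MAX(5, 5) = 5
  C5 = MIN(0, 5) = 0
  H9 = MAX(0, 5) = 5
  E4 = -(5) = -5
  D11 = 5 + -5 = 0

Propagation after the edit:
  E8: runs — B10 -5->-3; result 3.
  D5: runs — B10 -5->-3; E8 5->3; result 3.
  E7: runs — E8 5->3; result 0 (same value as before).
  F10: runs — D5 5->3; result 3.
  G12: runs — E8 5->3; result 0 (same value as before).
  A9: runs — D5 5->3; result 3.
  D12: runs — A9 5->3; B10 -5->-3; result 3.
  F6: runs — D12 5->3; A9 5->3; result 3.
  C5: runs — F6 5->3; result 0 (same value as before).
  H9: runs — F10 5->3; result 3.
  E4: runs — H9 5->3; result -3.
  D11: runs — H9 5->3; E4 -5->-3; result 0 (same value as before).

New value of D11: 0.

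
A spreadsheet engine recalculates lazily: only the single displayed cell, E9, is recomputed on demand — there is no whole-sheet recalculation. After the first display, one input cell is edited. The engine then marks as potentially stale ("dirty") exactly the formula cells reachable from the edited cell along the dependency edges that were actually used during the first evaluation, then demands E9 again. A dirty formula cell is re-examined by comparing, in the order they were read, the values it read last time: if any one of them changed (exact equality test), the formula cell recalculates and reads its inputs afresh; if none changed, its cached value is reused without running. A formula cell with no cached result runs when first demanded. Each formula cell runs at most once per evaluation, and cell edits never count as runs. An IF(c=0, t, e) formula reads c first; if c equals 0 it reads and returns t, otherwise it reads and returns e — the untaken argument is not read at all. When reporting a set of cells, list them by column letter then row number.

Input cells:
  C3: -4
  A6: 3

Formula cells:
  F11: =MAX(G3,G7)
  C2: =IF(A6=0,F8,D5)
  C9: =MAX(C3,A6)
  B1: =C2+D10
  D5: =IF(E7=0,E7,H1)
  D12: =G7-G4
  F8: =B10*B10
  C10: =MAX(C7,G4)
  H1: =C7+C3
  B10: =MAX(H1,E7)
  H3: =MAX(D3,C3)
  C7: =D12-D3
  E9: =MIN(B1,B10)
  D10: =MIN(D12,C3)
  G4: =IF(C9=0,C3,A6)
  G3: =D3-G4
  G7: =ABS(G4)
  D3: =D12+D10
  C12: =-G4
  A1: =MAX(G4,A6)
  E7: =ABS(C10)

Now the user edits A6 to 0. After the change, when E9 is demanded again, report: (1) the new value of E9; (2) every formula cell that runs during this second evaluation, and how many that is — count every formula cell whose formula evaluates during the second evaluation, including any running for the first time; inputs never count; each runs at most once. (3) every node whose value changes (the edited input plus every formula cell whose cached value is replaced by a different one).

First evaluation (everything demanded from the output):
  C9 = MAX(-4, 3) = 3
  G4 = IF(C9=0: C9=3 -> else branch A6) = 3
  G7 = ABS(3) = 3
  D12 = 3 - 3 = 0
  D10 = MIN(0, -4) = -4
  D3 = 0 + -4 = -4
  C7 = 0 - -4 = 4
  C10 = MAX(4, 3) = 4
  E7 = ABS(4) = 4
  H1 = 4 + -4 = 0
  B10 = MAX(0, 4) = 4
  D5 = IF(E7=0: E7=4 -> else branch H1) = 0
  C2 = IF(A6=0: A6=3 -> else branch D5) = 0
  B1 = 0 + -4 = -4
  E9 = MIN(-4, 4) = -4

Propagation after the edit:
  C9: runs — A6 3->0; result 0.
  G4: runs — C9 3->0; A6 3->0; result -4.
  G7: runs — G4 3->-4; result 4.
  D12: runs — G7 3->4; G4 3->-4; result 8.
  D10: runs — D12 0->8; result -4 (same value as before).
  D3: runs — D12 0->8; result 4.
  C7: runs — D12 0->8; D3 -4->4; result 4 (same value as before).
  C10: runs — G4 3->-4; result 4 (same value as before).
  E7: checked — values it read are unchanged (C10 unchanged); reused cached 4 without running.
  H1: checked — values it read are unchanged (C7 unchanged, C3 unchanged); reused cached 0 without running.
  B10: checked — values it read are unchanged (H1 unchanged, E7 unchanged); reused cached 4 without running.
  D5: marked dirty but never re-examined — demand shifted away from it.
  F8: demanded for the first time — runs, produces 16.
  C2: runs — A6 3->0; result 16.
  B1: runs — C2 0->16; result 12.
  E9: runs — B1 -4->12; result 4.

Key observation: a condition flipped, so demand moved to the other branch — D5 is never re-examined.

New value of E9: 4.
Formula cells that run: B1, C2, C7, C9, C10, D3, D10, D12, E9, F8, G4, G7 — 12 in total.
Values that change: A6, B1, C2, C9, D3, D12, E9, G4, G7.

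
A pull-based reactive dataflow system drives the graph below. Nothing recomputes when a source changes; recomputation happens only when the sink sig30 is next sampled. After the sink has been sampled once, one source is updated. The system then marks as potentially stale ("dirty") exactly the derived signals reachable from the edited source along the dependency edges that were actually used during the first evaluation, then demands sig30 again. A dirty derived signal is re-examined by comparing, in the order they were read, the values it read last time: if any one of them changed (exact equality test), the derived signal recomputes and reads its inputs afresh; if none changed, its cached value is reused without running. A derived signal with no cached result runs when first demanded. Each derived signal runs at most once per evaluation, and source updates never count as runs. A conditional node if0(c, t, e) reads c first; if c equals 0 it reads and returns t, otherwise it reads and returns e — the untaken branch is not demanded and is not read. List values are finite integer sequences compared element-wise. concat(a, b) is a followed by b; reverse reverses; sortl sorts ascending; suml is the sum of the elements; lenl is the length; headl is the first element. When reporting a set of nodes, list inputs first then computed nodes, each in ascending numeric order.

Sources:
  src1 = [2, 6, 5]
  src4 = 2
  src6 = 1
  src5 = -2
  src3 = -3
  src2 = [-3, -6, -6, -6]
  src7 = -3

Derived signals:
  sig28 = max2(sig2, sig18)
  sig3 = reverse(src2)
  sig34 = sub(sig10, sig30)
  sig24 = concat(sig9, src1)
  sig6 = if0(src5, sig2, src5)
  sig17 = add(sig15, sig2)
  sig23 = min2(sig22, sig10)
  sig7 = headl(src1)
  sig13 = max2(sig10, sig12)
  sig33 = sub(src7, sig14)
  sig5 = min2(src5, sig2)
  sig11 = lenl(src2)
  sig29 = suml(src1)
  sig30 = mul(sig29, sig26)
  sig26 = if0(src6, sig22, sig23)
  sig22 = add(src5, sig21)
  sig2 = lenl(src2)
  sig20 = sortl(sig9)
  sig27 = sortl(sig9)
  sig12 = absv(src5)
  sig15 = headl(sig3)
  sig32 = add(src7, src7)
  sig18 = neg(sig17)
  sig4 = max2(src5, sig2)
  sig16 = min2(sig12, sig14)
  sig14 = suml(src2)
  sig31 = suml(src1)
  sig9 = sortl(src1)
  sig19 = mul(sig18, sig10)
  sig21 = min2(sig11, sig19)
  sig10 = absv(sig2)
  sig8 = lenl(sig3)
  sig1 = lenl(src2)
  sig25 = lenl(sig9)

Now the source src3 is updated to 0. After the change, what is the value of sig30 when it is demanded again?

New value of sig30: 26.
Key observation: src3 is never demanded by the output, so the edit triggers no recomputation at all.

First evaluation (everything demanded from the output):
  sig2 = lenl([-3, -6, -6, -6]) = 4
  sig3 = reverse([-3, -6, -6, -6]) = [-6, -6, -6, -3]
  sig10 = absv(4) = 4
  sig11 = lenl([-3, -6, -6, -6]) = 4
  sig15 = headl([-6, -6, -6, -3]) = -6
  sig17 = add(-6, 4) = -2
  sig18 = neg(-2) = 2
  sig19 = mul(2, 4) = 8
  sig21 = min2(4, 8) = 4
  sig22 = add(-2, 4) = 2
  sig23 = min2(2, 4) = 2
  sig26 = if0(src6=1 -> else branch sig23) = 2
  sig29 = suml([2, 6, 5]) = 13
  sig30 = mul(13, 2) = 26

Propagation after the edit:
  src3 feeds no computation that the output demands — nothing is marked dirty and nothing runs.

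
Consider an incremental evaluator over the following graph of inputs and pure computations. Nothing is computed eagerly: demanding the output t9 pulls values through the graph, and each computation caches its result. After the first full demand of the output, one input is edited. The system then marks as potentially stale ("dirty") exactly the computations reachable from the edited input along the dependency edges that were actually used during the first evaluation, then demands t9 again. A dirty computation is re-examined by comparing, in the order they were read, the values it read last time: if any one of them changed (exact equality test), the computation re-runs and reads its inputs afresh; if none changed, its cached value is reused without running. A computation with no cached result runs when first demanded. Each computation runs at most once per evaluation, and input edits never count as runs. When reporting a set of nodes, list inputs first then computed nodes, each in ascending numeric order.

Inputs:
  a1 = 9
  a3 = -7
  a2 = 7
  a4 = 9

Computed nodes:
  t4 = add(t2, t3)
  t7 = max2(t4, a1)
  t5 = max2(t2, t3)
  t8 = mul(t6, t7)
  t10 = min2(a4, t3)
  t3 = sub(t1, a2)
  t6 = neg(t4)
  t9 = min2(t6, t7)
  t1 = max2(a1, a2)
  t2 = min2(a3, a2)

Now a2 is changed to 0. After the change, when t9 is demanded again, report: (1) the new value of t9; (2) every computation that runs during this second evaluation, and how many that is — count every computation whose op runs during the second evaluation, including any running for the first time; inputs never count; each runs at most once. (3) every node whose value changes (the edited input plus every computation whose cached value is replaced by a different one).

t9 now evaluates to -2.
Run set: t1, t2, t3, t4, t6, t7, t9 (7 run).
Changed values: a2, t3, t4, t6, t9.

Initial pass — values computed on the first demand:
  t1 = max2(9, 7) = 9
  t2 = min2(-7, 7) = -7
  t3 = sub(9, 7) = 2
  t4 = add(-7, 2) = -5
  t6 = neg(-5) = 5
  t7 = max2(-5, 9) = 9
  t9 = min2(5, 9) = 5

Second demand — change propagation:
  t1: re-runs because a2 7->0; new result 9 (unchanged).
  t2: re-runs because a2 7->0; new result -7 (unchanged).
  t3: re-runs because a2 7->0; new result 9.
  t4: re-runs because t3 2->9; new result 2.
  t6: re-runs because t4 -5->2; new result -2.
  t7: re-runs because t4 -5->2; new result 9 (unchanged).
  t9: re-runs because t6 5->-2; new result -2.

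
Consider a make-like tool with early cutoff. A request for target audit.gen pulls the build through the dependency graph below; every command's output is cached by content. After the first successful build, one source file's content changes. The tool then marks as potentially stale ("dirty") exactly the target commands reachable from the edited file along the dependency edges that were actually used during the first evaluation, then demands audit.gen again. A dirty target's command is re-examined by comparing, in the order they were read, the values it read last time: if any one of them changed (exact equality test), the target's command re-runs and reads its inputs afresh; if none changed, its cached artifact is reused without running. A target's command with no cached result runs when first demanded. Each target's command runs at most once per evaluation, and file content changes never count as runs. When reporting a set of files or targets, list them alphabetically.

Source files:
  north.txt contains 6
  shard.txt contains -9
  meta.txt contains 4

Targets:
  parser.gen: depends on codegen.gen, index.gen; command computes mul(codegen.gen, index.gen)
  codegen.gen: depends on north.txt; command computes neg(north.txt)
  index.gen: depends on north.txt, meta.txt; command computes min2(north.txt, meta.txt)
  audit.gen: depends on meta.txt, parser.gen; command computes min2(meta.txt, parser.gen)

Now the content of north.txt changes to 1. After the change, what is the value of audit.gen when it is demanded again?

First demand of the output computes:
  codegen.gen = neg(6) = -6
  index.gen = min2(6, 4) = 4
  parser.gen = mul(-6, 4) = -24
  audit.gen = min2(4, -24) = -24

After the edit, cleaning proceeds:
  codegen.gen: a read changed (north.txt 6->1) — executes, giving -1.
  index.gen: a read changed (north.txt 6->1) — executes, giving 1.
  parser.gen: a read changed (codegen.gen -6->-1; index.gen 4->1) — executes, giving -1.
  audit.gen: a read changed (parser.gen -24->-1) — executes, giving -1.

Demanding audit.gen again yields -1.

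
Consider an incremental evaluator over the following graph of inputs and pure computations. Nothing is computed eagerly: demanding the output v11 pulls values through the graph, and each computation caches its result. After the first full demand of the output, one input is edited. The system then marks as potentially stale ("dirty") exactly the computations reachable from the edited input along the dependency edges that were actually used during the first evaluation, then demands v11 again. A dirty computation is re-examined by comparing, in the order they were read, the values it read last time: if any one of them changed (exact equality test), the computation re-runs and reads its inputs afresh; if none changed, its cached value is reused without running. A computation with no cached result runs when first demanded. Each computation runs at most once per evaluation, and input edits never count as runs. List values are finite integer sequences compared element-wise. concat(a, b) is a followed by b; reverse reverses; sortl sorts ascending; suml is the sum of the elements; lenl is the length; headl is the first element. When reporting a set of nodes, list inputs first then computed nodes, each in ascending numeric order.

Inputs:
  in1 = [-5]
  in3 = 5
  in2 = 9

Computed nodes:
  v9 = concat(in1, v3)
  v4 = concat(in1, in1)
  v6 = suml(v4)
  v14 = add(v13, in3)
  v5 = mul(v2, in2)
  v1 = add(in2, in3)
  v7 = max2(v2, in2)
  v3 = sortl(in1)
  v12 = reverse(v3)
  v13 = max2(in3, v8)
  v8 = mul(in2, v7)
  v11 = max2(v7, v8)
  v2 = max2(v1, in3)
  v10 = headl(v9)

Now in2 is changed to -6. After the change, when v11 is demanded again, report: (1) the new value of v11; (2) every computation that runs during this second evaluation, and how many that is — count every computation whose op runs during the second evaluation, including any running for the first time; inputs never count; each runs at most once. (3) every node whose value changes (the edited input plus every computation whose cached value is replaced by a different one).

Initial pass — values computed on the first demand:
  v1 = add(9, 5) = 14
  v2 = max2(14, 5) = 14
  v7 = max2(14, 9) = 14
  v8 = mul(9, 14) = 126
  v11 = max2(14, 126) = 126

Second demand — change propagation:
  v1: re-runs because in2 9->-6; new result -1.
  v2: re-runs because v1 14->-1; new result 5.
  v7: re-runs because v2 14->5; in2 9->-6; new result 5.
  v8: re-runs because in2 9->-6; v7 14->5; new result -30.
  v11: re-runs because v7 14->5; v8 126->-30; new result 5.

v11 now evaluates to 5.
Run set: v1, v2, v7, v8, v11 (5 run).
Changed values: in2, v1, v2, v7, v8, v11.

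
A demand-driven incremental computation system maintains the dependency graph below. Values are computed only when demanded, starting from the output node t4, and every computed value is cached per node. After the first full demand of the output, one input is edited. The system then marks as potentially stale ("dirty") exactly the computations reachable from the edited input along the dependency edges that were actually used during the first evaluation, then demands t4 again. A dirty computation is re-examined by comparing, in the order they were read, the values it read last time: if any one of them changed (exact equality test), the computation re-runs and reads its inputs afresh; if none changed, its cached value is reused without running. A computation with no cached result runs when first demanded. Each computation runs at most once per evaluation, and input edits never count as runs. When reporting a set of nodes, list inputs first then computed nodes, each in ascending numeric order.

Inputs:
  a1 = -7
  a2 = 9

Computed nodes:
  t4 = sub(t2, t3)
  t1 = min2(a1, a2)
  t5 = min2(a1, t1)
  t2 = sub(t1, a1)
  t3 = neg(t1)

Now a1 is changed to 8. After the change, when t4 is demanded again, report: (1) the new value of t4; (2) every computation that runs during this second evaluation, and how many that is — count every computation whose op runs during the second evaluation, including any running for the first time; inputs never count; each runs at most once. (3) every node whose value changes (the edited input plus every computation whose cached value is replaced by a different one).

New value of t4: 8.
Computations that run: t1, t2, t3, t4 — 4 in total.
Values that change: a1, t1, t3, t4.

First evaluation (everything demanded from the output):
  t1 = min2(-7, 9) = -7
  t2 = sub(-7, -7) = 0
  t3 = neg(-7) = 7
  t4 = sub(0, 7) = -7

Propagation after the edit:
  t1: runs — a1 -7->8; result 8.
  t2: runs — t1 -7->8; a1 -7->8; result 0 (same value as before).
  t3: runs — t1 -7->8; result -8.
  t4: runs — t3 7->-8; result 8.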